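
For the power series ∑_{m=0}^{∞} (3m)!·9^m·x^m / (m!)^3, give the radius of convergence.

R = 1/243

By the ratio test, |a_{m+1}/a_m| = (3m+1)·(3m+2)·(3m+3)/(m+1)³ · 9 → 243.
Convergence for |x| · 243 < 1, i.e. |x| < 1/243. So R = 1/243.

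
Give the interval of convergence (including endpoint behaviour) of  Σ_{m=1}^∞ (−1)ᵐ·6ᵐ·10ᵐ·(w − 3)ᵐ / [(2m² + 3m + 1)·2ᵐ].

[89/30, 91/30]

The ratio of consecutive coefficients is [(2m² + 3m + 1)/(2(m+1)² + 3(m+1) + 1)] · 6·10/2 → 30.
Thus R = 1/(30) = 1/30.
At w = 91/30: absolute convergence follows by limit comparison with Σ 1/m².
Check w = 89/30: the terms are on the order of 1/m², so the series converges absolutely by comparison with the p-series (p = 2 > 1).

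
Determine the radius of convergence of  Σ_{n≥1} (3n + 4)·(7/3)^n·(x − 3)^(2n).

Apply the ratio test: |a_{n+1}| / |a_n| = [(3(n+1) + 4)/(3n + 4)] · 7/3, which tends to 7/3 as n → ∞.
Writing y = (x − 3)², the series in y has radius 3/7, so |x − 3| < √(3/7) and R = √21/7.

R = √21/7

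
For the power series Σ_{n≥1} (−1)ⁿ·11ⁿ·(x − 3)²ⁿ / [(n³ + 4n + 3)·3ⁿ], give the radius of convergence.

R = √33/11

Ratio test: |a_{n+1}/a_n| = [(n³ + 4n + 3)/((n+1)³ + 4(n+1) + 3)] · 11/3 → 11/3 as n → ∞.
Since the exponent of (x − 3) increases by 2 each term, convergence requires |x − 3|² < 3/11, hence R = √33/11.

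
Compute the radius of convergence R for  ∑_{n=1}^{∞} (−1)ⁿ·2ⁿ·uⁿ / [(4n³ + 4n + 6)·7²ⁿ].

Apply the ratio test: |a_{n+1}| / |a_n| = [(4n³ + 4n + 6)/(4(n+1)³ + 4(n+1) + 6)] · 2/49, which tends to 2/49 as n → ∞.
Thus R = 1/(2/49) = 49/2.

R = 49/2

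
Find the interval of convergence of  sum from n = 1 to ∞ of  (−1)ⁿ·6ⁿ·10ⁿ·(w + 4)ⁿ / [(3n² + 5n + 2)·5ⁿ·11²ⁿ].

[-169/12, 73/12]

By the ratio test, |a_{n+1}/a_n| = [(3n² + 5n + 2)/(3(n+1)² + 5(n+1) + 2)] · 6·10/(5·121) → 12/121.
Convergence for |w + 4| · 12/121 < 1, i.e. |w + 4| < 121/12. So R = 121/12.
Check w = 73/12: the terms are on the order of 1/n², so the series converges absolutely by comparison with the p-series (p = 2 > 1).
Endpoint w = -169/12: absolute convergence follows by limit comparison with Σ 1/n².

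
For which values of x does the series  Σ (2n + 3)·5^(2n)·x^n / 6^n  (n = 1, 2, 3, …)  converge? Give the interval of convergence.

(-6/25, 6/25)

By the ratio test, |a_{n+1}/a_n| = [(2(n+1) + 3)/(2n + 3)] · 25/6 → 25/6.
Hence the series converges for |x| < 1/(25/6) = 6/25, so the radius of convergence is 6/25.
When x = 6/25, the terms have absolute value of order n, which does not tend to 0, so the series diverges by the divergence test.
At x = -6/25: the terms have absolute value of order n, which does not tend to 0, so the series diverges by the divergence test.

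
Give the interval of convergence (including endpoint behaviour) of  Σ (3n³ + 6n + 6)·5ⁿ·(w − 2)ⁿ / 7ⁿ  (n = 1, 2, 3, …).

(3/5, 17/5)

Ratio test: |a_{n+1}/a_n| = [(3(n+1)³ + 6(n+1) + 6)/(3n³ + 6n + 6)] · 5/7 → 5/7 as n → ∞.
Hence the series converges for |w − 2| < 1/(5/7) = 7/5, so the radius of convergence is 7/5.
When w = 17/5, the terms have absolute value of order n³, which does not tend to 0, so the series diverges by the divergence test.
Endpoint w = 3/5: the n-th term does not approach 0; divergence by the term test.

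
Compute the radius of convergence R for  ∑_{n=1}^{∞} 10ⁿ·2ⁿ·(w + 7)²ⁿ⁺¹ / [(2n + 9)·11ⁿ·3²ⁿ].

R = 3√55/10

The ratio of consecutive coefficients is [(2n + 9)/(2(n+1) + 9)] · 10·2/(11·9) → 20/99.
Since the exponent of (w + 7) increases by 2 each term, convergence requires |w + 7|² < 99/20, hence R = 3√55/10.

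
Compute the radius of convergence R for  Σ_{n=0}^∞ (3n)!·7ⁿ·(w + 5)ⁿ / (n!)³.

R = 1/189

Ratio test: |a_{n+1}/a_n| = (3n+1)·(3n+2)·(3n+3)/(n+1)³ · 7 → 189 as n → ∞.
Convergence for |w + 5| · 189 < 1, i.e. |w + 5| < 1/189. So R = 1/189.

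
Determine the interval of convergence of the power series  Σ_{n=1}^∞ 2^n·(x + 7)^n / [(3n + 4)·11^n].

[-25/2, -3/2)

By the ratio test, |a_{n+1}/a_n| = [(3n + 4)/(3(n+1) + 4)] · 2/11 → 2/11.
Convergence for |x + 7| · 2/11 < 1, i.e. |x + 7| < 11/2. So R = 11/2.
Check x = -3/2: the terms behave like c/n; limit comparison with the harmonic series gives divergence.
Check x = -25/2: convergence follows from the alternating series test (terms decrease monotonically to 0).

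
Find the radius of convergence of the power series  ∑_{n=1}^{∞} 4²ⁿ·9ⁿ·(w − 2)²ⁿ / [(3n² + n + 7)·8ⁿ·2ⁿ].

R = 1/3

The ratio of consecutive coefficients is [(3n² + n + 7)/(3(n+1)² + (n+1) + 7)] · 16·9/(8·2) → 9.
Successive powers of (w − 2) differ by 2, so the series converges when |w − 2|² · 9 < 1, i.e. |w − 2| < √(1/9) = 1/3. So R = 1/3.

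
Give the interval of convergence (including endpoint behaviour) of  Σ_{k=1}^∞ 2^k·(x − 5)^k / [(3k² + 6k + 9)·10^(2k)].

Ratio test: |a_{k+1}/a_k| = [(3k² + 6k + 9)/(3(k+1)² + 6(k+1) + 9)] · 2/100 → 1/50 as k → ∞.
Thus R = 1/(1/50) = 50.
Endpoint x = 55: the series is dominated by a constant times Σ 1/k², which converges (p = 2 > 1).
At x = -45: absolute convergence follows by limit comparison with Σ 1/k².

[-45, 55]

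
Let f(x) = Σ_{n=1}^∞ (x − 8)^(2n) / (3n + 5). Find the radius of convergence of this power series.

R = 1

Apply the ratio test: |a_{n+1}| / |a_n| = (3n + 5)/(3(n+1) + 5), which tends to 1 as n → ∞.
Since the exponent of (x − 8) increases by 2 each term, convergence requires |x − 8|² < 1, hence R = 1.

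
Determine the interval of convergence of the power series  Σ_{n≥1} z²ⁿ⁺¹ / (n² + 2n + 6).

Ratio test: |a_{n+1}/a_n| = (n² + 2n + 6)/((n+1)² + 2(n+1) + 6) → 1 as n → ∞.
Writing y = z², the series in y has radius 1, so |z| < √(1) = 1 and R = 1.
Check z = 1: absolute convergence follows by limit comparison with Σ 1/n².
Check z = -1: the terms are on the order of 1/n², so the series converges absolutely by comparison with the p-series (p = 2 > 1).

[-1, 1]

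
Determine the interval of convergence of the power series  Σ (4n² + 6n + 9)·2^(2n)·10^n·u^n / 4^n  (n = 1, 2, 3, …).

(-1/10, 1/10)

Ratio test: |a_{n+1}/a_n| = [(4(n+1)² + 6(n+1) + 9)/(4n² + 6n + 9)] · 4·10/4 → 10 as n → ∞.
Thus R = 1/(10) = 1/10.
When u = 1/10, the terms have absolute value of order n², which does not tend to 0, so the series diverges by the divergence test.
Endpoint u = -1/10: the n-th term does not approach 0; divergence by the term test.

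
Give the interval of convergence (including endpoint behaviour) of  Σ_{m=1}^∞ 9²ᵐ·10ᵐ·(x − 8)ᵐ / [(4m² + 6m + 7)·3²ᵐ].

[719/90, 721/90]

Apply the ratio test: |a_{m+1}| / |a_m| = [(4m² + 6m + 7)/(4(m+1)² + 6(m+1) + 7)] · 81·10/9, which tends to 90 as m → ∞.
Convergence for |x − 8| · 90 < 1, i.e. |x − 8| < 1/90. So R = 1/90.
At x = 721/90: absolute convergence follows by limit comparison with Σ 1/m².
When x = 719/90, the series is dominated by a constant times Σ 1/m², which converges (p = 2 > 1).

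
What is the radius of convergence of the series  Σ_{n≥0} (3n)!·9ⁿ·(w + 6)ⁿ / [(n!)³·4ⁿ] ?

By the ratio test, |a_{n+1}/a_n| = (3n+1)·(3n+2)·(3n+3)/(n+1)³ · 9/4 → 243/4.
Hence the series converges for |w + 6| < 1/(243/4) = 4/243, so the radius of convergence is 4/243.

R = 4/243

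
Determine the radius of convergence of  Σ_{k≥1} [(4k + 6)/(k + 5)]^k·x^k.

Applying the root test, |a_k|^(1/k) = (4k + 6)/(k + 5) → 4.
Convergence for |x| · 4 < 1, i.e. |x| < 1/4. So R = 1/4.

R = 1/4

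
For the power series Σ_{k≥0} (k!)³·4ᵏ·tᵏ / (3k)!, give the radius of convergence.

R = 27/4

Ratio test: |a_{k+1}/a_k| = (k+1)³/[(3k+1)·(3k+2)·(3k+3)] · 4 → 4/27 as k → ∞.
Hence the series converges for |t| < 1/(4/27) = 27/4, so the radius of convergence is 27/4.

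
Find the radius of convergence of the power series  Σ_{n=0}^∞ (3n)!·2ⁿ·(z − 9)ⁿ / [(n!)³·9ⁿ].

R = 1/6

By the ratio test, |a_{n+1}/a_n| = (3n+1)·(3n+2)·(3n+3)/(n+1)³ · 2/9 → 6.
Hence the series converges for |z − 9| < 1/(6) = 1/6, so the radius of convergence is 1/6.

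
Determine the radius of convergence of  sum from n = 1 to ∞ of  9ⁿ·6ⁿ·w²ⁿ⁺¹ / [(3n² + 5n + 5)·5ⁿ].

R = √30/18

By the ratio test, |a_{n+1}/a_n| = [(3n² + 5n + 5)/(3(n+1)² + 5(n+1) + 5)] · 9·6/5 → 54/5.
Writing y = w², the series in y has radius 5/54, so |w| < √(5/54) and R = √30/18.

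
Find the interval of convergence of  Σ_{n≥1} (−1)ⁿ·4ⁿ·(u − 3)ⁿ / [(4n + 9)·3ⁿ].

Ratio test: |a_{n+1}/a_n| = [(4n + 9)/(4(n+1) + 9)] · 4/3 → 4/3 as n → ∞.
Hence the series converges for |u − 3| < 1/(4/3) = 3/4, so the radius of convergence is 3/4.
When u = 15/4, the terms alternate in sign and decrease monotonically to 0 in absolute value (size ~ c/n), so the alternating series test gives convergence.
Endpoint u = 9/4: the terms are asymptotic to a nonzero constant times 1/n, so the series diverges by limit comparison with Σ 1/n.

(9/4, 15/4]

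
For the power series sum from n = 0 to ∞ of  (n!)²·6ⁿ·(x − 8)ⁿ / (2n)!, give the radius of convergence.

By the ratio test, |a_{n+1}/a_n| = (n+1)²/[(2n+1)·(2n+2)] · 6 → 3/2.
The series converges when 3/2 · |x − 8| < 1, giving R = 2/3.

R = 2/3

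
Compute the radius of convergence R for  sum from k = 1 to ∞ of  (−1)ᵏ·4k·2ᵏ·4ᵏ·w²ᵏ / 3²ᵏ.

The ratio of consecutive coefficients is [4(k+1)/4k] · 2·4/9 → 8/9.
Successive powers of w differ by 2, so the series converges when |w|² · 8/9 < 1, i.e. |w| < √(9/8). So R = 3√2/4.

R = 3√2/4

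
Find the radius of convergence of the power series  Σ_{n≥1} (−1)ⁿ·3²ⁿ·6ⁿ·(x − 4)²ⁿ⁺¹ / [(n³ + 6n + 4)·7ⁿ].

The ratio of consecutive coefficients is [(n³ + 6n + 4)/((n+1)³ + 6(n+1) + 4)] · 9·6/7 → 54/7.
Since the exponent of (x − 4) increases by 2 each term, convergence requires |x − 4|² < 7/54, hence R = √42/18.

R = √42/18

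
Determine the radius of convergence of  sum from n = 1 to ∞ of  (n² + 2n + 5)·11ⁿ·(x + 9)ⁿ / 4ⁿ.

By the ratio test, |a_{n+1}/a_n| = [((n+1)² + 2(n+1) + 5)/(n² + 2n + 5)] · 11/4 → 11/4.
Convergence for |x + 9| · 11/4 < 1, i.e. |x + 9| < 4/11. So R = 4/11.

R = 4/11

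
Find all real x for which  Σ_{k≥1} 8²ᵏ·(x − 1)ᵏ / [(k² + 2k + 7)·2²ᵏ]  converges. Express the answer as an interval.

[15/16, 17/16]

Ratio test: |a_{k+1}/a_k| = [(k² + 2k + 7)/((k+1)² + 2(k+1) + 7)] · 64/4 → 16 as k → ∞.
Hence the series converges for |x − 1| < 1/(16) = 1/16, so the radius of convergence is 1/16.
Endpoint x = 17/16: the terms are on the order of 1/k², so the series converges absolutely by comparison with the p-series (p = 2 > 1).
At x = 15/16: the terms are on the order of 1/k², so the series converges absolutely by comparison with the p-series (p = 2 > 1).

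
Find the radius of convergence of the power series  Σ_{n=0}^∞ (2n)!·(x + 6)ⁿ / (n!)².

By the ratio test, |a_{n+1}/a_n| = (2n+1)·(2n+2)/(n+1)² → 4.
The series converges when 4 · |x + 6| < 1, giving R = 1/4.

R = 1/4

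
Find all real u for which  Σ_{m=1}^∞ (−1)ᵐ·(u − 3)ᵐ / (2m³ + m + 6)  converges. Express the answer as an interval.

Ratio test: |a_{m+1}/a_m| = (2m³ + m + 6)/(2(m+1)³ + (m+1) + 6) → 1 as m → ∞.
So the series converges when |u − 3| < 1 and diverges when |u − 3| > 1; R = 1.
Check u = 4: the series is dominated by a constant times Σ 1/m³, which converges (p = 3 > 1).
Endpoint u = 2: the terms are on the order of 1/m³, so the series converges absolutely by comparison with the p-series (p = 3 > 1).

[2, 4]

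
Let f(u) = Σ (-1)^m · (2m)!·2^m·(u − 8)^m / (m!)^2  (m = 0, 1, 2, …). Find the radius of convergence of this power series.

R = 1/8

Ratio test: |a_{m+1}/a_m| = (2m+1)·(2m+2)/(m+1)² · 2 → 8 as m → ∞.
The series converges when 8 · |u − 8| < 1, giving R = 1/8.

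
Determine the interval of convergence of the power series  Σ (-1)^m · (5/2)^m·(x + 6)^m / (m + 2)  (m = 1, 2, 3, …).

(-32/5, -28/5]

By the ratio test, |a_{m+1}/a_m| = [(m + 2)/((m+1) + 2)] · 5/2 → 5/2.
Thus R = 1/(5/2) = 2/5.
Check x = -28/5: an alternating series whose terms decrease to 0 in absolute value, so it converges by the Leibniz criterion.
Check x = -32/5: the terms behave like c/m; limit comparison with the harmonic series gives divergence.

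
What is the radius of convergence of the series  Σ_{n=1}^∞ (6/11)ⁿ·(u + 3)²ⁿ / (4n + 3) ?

Apply the ratio test: |a_{n+1}| / |a_n| = [(4n + 3)/(4(n+1) + 3)] · 6/11, which tends to 6/11 as n → ∞.
Since the exponent of (u + 3) increases by 2 each term, convergence requires |u + 3|² < 11/6, hence R = √66/6.

R = √66/6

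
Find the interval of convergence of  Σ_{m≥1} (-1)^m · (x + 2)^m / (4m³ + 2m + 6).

[-3, -1]

By the ratio test, |a_{m+1}/a_m| = (4m³ + 2m + 6)/(4(m+1)³ + 2(m+1) + 6) → 1.
Convergence for |x + 2| < 1, so R = 1.
At x = -1: the series is dominated by a constant times Σ 1/m³, which converges (p = 3 > 1).
Check x = -3: absolute convergence follows by limit comparison with Σ 1/m³.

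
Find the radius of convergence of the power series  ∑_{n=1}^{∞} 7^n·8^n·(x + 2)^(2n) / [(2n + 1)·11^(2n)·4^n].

R = 11√14/14

By the ratio test, |a_{n+1}/a_n| = [(2n + 1)/(2(n+1) + 1)] · 7·8/(121·4) → 14/121.
Since the exponent of (x + 2) increases by 2 each term, convergence requires |x + 2|² < 121/14, hence R = 11√14/14.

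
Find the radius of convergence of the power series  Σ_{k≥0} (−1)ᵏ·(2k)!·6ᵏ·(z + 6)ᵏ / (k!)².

R = 1/24

By the ratio test, |a_{k+1}/a_k| = (2k+1)·(2k+2)/(k+1)² · 6 → 24.
Hence the series converges for |z + 6| < 1/(24) = 1/24, so the radius of convergence is 1/24.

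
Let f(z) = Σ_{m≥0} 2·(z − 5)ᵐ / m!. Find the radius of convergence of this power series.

R = ∞

Ratio test: |a_{m+1}/a_m| = 2/2 · 1/(m+1) → 0 as m → ∞.
The limit is 0, so the series converges for all z; R = ∞.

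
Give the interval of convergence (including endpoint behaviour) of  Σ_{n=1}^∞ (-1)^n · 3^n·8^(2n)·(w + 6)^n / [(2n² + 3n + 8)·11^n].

Ratio test: |a_{n+1}/a_n| = [(2n² + 3n + 8)/(2(n+1)² + 3(n+1) + 8)] · 3·64/11 → 192/11 as n → ∞.
The series converges when 192/11 · |w + 6| < 1, giving R = 11/192.
When w = -1141/192, the series is dominated by a constant times Σ 1/n², which converges (p = 2 > 1).
Check w = -1163/192: absolute convergence follows by limit comparison with Σ 1/n².

[-1163/192, -1141/192]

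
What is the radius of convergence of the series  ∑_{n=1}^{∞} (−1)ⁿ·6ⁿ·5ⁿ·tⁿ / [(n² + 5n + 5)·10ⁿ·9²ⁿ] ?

Apply the ratio test: |a_{n+1}| / |a_n| = [(n² + 5n + 5)/((n+1)² + 5(n+1) + 5)] · 6·5/(10·81), which tends to 1/27 as n → ∞.
The series converges when 1/27 · |t| < 1, giving R = 27.

R = 27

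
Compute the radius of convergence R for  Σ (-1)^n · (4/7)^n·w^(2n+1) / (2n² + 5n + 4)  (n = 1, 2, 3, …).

Apply the ratio test: |a_{n+1}| / |a_n| = [(2n² + 5n + 4)/(2(n+1)² + 5(n+1) + 4)] · 4/7, which tends to 4/7 as n → ∞.
Writing y = w², the series in y has radius 7/4, so |w| < √(7/4) and R = √7/2.

R = √7/2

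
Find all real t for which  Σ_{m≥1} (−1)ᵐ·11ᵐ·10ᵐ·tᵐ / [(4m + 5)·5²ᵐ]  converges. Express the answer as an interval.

(-5/22, 5/22]

The ratio of consecutive coefficients is [(4m + 5)/(4(m+1) + 5)] · 11·10/25 → 22/5.
Hence the series converges for |t| < 1/(22/5) = 5/22, so the radius of convergence is 5/22.
At t = 5/22: the terms alternate in sign and decrease monotonically to 0 in absolute value (size ~ c/m), so the alternating series test gives convergence.
Check t = -5/22: comparison with the harmonic series Σ 1/m shows the series diverges.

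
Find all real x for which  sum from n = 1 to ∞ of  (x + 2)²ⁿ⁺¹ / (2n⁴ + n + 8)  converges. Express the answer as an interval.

The ratio of consecutive coefficients is (2n⁴ + n + 8)/(2(n+1)⁴ + (n+1) + 8) → 1.
Writing y = (x + 2)², the series in y has radius 1, so |x + 2| < √(1) = 1 and R = 1.
At x = -1: absolute convergence follows by limit comparison with Σ 1/n⁴.
When x = -3, absolute convergence follows by limit comparison with Σ 1/n⁴.

[-3, -1]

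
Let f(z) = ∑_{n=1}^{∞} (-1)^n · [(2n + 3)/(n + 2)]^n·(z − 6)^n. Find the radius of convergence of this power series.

Applying the root test, |a_n|^(1/n) = (2n + 3)/(n + 2) → 2.
The series converges when 2 · |z − 6| < 1, giving R = 1/2.

R = 1/2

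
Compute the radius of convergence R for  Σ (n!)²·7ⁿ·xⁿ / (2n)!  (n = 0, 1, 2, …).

R = 4/7

Apply the ratio test: |a_{n+1}| / |a_n| = (n+1)²/[(2n+1)·(2n+2)] · 7, which tends to 7/4 as n → ∞.
The series converges when 7/4 · |x| < 1, giving R = 4/7.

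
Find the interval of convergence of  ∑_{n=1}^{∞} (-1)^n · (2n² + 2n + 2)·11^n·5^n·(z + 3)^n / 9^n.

(-174/55, -156/55)

Apply the ratio test: |a_{n+1}| / |a_n| = [(2(n+1)² + 2(n+1) + 2)/(2n² + 2n + 2)] · 11·5/9, which tends to 55/9 as n → ∞.
Convergence for |z + 3| · 55/9 < 1, i.e. |z + 3| < 9/55. So R = 9/55.
Endpoint z = -156/55: the n-th term does not approach 0; divergence by the term test.
At z = -174/55: the terms do not tend to 0, so the series diverges.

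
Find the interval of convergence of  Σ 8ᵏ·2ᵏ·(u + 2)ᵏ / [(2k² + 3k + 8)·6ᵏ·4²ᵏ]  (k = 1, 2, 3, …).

[-8, 4]

Apply the ratio test: |a_{k+1}| / |a_k| = [(2k² + 3k + 8)/(2(k+1)² + 3(k+1) + 8)] · 8·2/(6·16), which tends to 1/6 as k → ∞.
Hence the series converges for |u + 2| < 1/(1/6) = 6, so the radius of convergence is 6.
At u = 4: the terms are on the order of 1/k², so the series converges absolutely by comparison with the p-series (p = 2 > 1).
At u = -8: the series is dominated by a constant times Σ 1/k², which converges (p = 2 > 1).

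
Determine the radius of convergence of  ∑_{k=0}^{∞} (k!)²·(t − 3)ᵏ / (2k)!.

R = 4

Ratio test: |a_{k+1}/a_k| = (k+1)²/[(2k+1)·(2k+2)] → 1/4 as k → ∞.
Convergence for |t − 3| · 1/4 < 1, i.e. |t − 3| < 4. So R = 4.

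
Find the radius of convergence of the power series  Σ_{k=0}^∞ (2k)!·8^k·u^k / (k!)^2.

Ratio test: |a_{k+1}/a_k| = (2k+1)·(2k+2)/(k+1)² · 8 → 32 as k → ∞.
Hence the series converges for |u| < 1/(32) = 1/32, so the radius of convergence is 1/32.

R = 1/32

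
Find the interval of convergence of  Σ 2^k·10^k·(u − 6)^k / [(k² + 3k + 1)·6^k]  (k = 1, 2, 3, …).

Ratio test: |a_{k+1}/a_k| = [(k² + 3k + 1)/((k+1)² + 3(k+1) + 1)] · 2·10/6 → 10/3 as k → ∞.
The series converges when 10/3 · |u − 6| < 1, giving R = 3/10.
At u = 63/10: the series is dominated by a constant times Σ 1/k², which converges (p = 2 > 1).
Endpoint u = 57/10: absolute convergence follows by limit comparison with Σ 1/k².

[57/10, 63/10]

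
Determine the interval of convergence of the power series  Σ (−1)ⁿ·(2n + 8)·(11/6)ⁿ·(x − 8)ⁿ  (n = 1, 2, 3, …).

Ratio test: |a_{n+1}/a_n| = [(2(n+1) + 8)/(2n + 8)] · 11/6 → 11/6 as n → ∞.
Thus R = 1/(11/6) = 6/11.
At x = 94/11: the n-th term does not approach 0; divergence by the term test.
Check x = 82/11: the terms do not tend to 0, so the series diverges.

(82/11, 94/11)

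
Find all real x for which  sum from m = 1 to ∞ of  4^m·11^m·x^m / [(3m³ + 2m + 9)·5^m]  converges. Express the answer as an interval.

Ratio test: |a_{m+1}/a_m| = [(3m³ + 2m + 9)/(3(m+1)³ + 2(m+1) + 9)] · 4·11/5 → 44/5 as m → ∞.
Hence the series converges for |x| < 1/(44/5) = 5/44, so the radius of convergence is 5/44.
Endpoint x = 5/44: the series is dominated by a constant times Σ 1/m³, which converges (p = 3 > 1).
Endpoint x = -5/44: the series is dominated by a constant times Σ 1/m³, which converges (p = 3 > 1).

[-5/44, 5/44]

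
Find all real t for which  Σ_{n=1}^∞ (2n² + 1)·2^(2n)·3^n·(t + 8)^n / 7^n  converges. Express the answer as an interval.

(-103/12, -89/12)

The ratio of consecutive coefficients is [(2(n+1)² + 1)/(2n² + 1)] · 4·3/7 → 12/7.
Convergence for |t + 8| · 12/7 < 1, i.e. |t + 8| < 7/12. So R = 7/12.
Endpoint t = -89/12: the n-th term does not approach 0; divergence by the term test.
Endpoint t = -103/12: the terms do not tend to 0, so the series diverges.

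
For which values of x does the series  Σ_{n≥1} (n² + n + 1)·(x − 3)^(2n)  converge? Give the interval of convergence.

(2, 4)

Ratio test: |a_{n+1}/a_n| = ((n+1)² + (n+1) + 1)/(n² + n + 1) → 1 as n → ∞.
Since the exponent of (x − 3) increases by 2 each term, convergence requires |x − 3|² < 1, hence R = 1.
When x = 4, the terms have absolute value of order n², which does not tend to 0, so the series diverges by the divergence test.
At x = 2: the terms do not tend to 0, so the series diverges.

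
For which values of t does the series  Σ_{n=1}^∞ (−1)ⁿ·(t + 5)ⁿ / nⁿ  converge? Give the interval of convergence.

(−∞, ∞)

Root test: |a_n|^(1/n) = 1/n → 0.
The limit is 0 for every t, so R = ∞.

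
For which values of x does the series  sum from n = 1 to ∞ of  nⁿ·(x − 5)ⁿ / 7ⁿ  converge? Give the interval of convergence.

{5}

Root test: |a_n|^(1/n) = n/7 → ∞.
Since the n-th root of |a_n| is unbounded, the series converges only at x = 5; R = 0.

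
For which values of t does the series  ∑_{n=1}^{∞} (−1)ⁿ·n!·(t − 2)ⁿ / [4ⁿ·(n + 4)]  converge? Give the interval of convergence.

{2}

Ratio test: |a_{n+1}/a_n| = (n+1) · 1/4 · (n + 4)/((n+1) + 4) → ∞ as n → ∞.
The ratio grows without bound, so the series diverges whenever (t − 2) ≠ 0; it converges only at t = 2. R = 0.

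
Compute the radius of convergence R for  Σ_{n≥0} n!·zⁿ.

R = 0

The ratio of consecutive coefficients is (n+1) → ∞.
The ratio grows without bound, so the series diverges whenever z ≠ 0; it converges only at z = 0. R = 0.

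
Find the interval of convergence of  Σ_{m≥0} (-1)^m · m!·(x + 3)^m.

Ratio test: |a_{m+1}/a_m| = (m+1) → ∞ as m → ∞.
Since the ratio → ∞, the series diverges for every x ≠ -3, and R = 0.

{-3}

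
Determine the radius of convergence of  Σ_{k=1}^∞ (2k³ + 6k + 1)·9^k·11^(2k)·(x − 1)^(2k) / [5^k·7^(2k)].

The ratio of consecutive coefficients is [(2(k+1)³ + 6(k+1) + 1)/(2k³ + 6k + 1)] · 9·121/(5·49) → 1089/245.
Since the exponent of (x − 1) increases by 2 each term, convergence requires |x − 1|² < 245/1089, hence R = 7√5/33.

R = 7√5/33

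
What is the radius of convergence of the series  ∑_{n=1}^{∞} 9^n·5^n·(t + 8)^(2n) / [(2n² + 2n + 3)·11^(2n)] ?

By the ratio test, |a_{n+1}/a_n| = [(2n² + 2n + 3)/(2(n+1)² + 2(n+1) + 3)] · 9·5/121 → 45/121.
Since the exponent of (t + 8) increases by 2 each term, convergence requires |t + 8|² < 121/45, hence R = 11√5/15.

R = 11√5/15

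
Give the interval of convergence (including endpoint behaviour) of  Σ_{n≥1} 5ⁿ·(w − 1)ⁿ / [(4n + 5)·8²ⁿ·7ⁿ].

[-443/5, 453/5)

The ratio of consecutive coefficients is [(4n + 5)/(4(n+1) + 5)] · 5/(64·7) → 5/448.
Hence the series converges for |w − 1| < 1/(5/448) = 448/5, so the radius of convergence is 448/5.
When w = 453/5, comparison with the harmonic series Σ 1/n shows the series diverges.
Endpoint w = -443/5: the terms alternate in sign and decrease monotonically to 0 in absolute value (size ~ c/n), so the alternating series test gives convergence.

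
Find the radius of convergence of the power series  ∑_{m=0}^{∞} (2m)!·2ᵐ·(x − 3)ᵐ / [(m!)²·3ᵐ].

R = 3/8

By the ratio test, |a_{m+1}/a_m| = (2m+1)·(2m+2)/(m+1)² · 2/3 → 8/3.
The series converges when 8/3 · |x − 3| < 1, giving R = 3/8.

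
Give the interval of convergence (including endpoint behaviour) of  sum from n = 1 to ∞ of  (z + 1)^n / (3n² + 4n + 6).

By the ratio test, |a_{n+1}/a_n| = (3n² + 4n + 6)/(3(n+1)² + 4(n+1) + 6) → 1.
Convergence for |z + 1| < 1, so R = 1.
At z = 0: the series is dominated by a constant times Σ 1/n², which converges (p = 2 > 1).
When z = -2, absolute convergence follows by limit comparison with Σ 1/n².

[-2, 0]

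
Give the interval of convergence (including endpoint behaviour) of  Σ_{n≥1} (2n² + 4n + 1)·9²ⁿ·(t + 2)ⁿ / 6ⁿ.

The ratio of consecutive coefficients is [(2(n+1)² + 4(n+1) + 1)/(2n² + 4n + 1)] · 81/6 → 27/2.
The series converges when 27/2 · |t + 2| < 1, giving R = 2/27.
At t = -52/27: the terms do not tend to 0, so the series diverges.
At t = -56/27: the terms have absolute value of order n², which does not tend to 0, so the series diverges by the divergence test.

(-56/27, -52/27)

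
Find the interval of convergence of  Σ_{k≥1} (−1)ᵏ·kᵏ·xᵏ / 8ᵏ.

Root test: |a_k|^(1/k) = k/8 → ∞.
Since the k-th root of |a_k| is unbounded, the series converges only at x = 0; R = 0.

{0}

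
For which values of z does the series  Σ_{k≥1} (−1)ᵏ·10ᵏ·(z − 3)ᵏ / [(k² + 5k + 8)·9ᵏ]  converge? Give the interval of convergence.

The ratio of consecutive coefficients is [(k² + 5k + 8)/((k+1)² + 5(k+1) + 8)] · 10/9 → 10/9.
The series converges when 10/9 · |z − 3| < 1, giving R = 9/10.
When z = 39/10, the series is dominated by a constant times Σ 1/k², which converges (p = 2 > 1).
Check z = 21/10: absolute convergence follows by limit comparison with Σ 1/k².

[21/10, 39/10]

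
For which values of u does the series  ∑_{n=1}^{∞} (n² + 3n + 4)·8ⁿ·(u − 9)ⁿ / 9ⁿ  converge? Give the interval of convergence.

(63/8, 81/8)

Apply the ratio test: |a_{n+1}| / |a_n| = [((n+1)² + 3(n+1) + 4)/(n² + 3n + 4)] · 8/9, which tends to 8/9 as n → ∞.
Convergence for |u − 9| · 8/9 < 1, i.e. |u − 9| < 9/8. So R = 9/8.
Endpoint u = 81/8: the terms have absolute value of order n², which does not tend to 0, so the series diverges by the divergence test.
At u = 63/8: the terms do not tend to 0, so the series diverges.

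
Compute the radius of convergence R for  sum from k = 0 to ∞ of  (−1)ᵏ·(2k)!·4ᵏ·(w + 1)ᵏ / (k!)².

Ratio test: |a_{k+1}/a_k| = (2k+1)·(2k+2)/(k+1)² · 4 → 16 as k → ∞.
Convergence for |w + 1| · 16 < 1, i.e. |w + 1| < 1/16. So R = 1/16.

R = 1/16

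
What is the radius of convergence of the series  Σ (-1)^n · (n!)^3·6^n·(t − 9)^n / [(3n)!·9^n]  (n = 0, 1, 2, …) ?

By the ratio test, |a_{n+1}/a_n| = (n+1)³/[(3n+1)·(3n+2)·(3n+3)] · 6/9 → 2/81.
Convergence for |t − 9| · 2/81 < 1, i.e. |t − 9| < 81/2. So R = 81/2.

R = 81/2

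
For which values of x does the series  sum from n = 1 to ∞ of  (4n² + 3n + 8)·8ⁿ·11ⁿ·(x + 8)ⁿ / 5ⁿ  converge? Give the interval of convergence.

Ratio test: |a_{n+1}/a_n| = [(4(n+1)² + 3(n+1) + 8)/(4n² + 3n + 8)] · 8·11/5 → 88/5 as n → ∞.
Thus R = 1/(88/5) = 5/88.
At x = -699/88: the terms do not tend to 0, so the series diverges.
Endpoint x = -709/88: the terms do not tend to 0, so the series diverges.

(-709/88, -699/88)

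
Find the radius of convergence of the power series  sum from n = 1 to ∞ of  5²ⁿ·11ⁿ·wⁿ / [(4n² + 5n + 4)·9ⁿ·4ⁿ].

Apply the ratio test: |a_{n+1}| / |a_n| = [(4n² + 5n + 4)/(4(n+1)² + 5(n+1) + 4)] · 25·11/(9·4), which tends to 275/36 as n → ∞.
Thus R = 1/(275/36) = 36/275.

R = 36/275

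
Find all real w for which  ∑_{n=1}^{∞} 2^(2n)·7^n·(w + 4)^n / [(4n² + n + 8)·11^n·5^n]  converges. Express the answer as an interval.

[-167/28, -57/28]

By the ratio test, |a_{n+1}/a_n| = [(4n² + n + 8)/(4(n+1)² + (n+1) + 8)] · 4·7/(11·5) → 28/55.
Thus R = 1/(28/55) = 55/28.
Check w = -57/28: the terms are on the order of 1/n², so the series converges absolutely by comparison with the p-series (p = 2 > 1).
When w = -167/28, the terms are on the order of 1/n², so the series converges absolutely by comparison with the p-series (p = 2 > 1).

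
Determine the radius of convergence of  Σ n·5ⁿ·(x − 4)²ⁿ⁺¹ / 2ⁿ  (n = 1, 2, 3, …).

R = √10/5

By the ratio test, |a_{n+1}/a_n| = [(n+1)/n] · 5/2 → 5/2.
Writing y = (x − 4)², the series in y has radius 2/5, so |x − 4| < √(2/5) and R = √10/5.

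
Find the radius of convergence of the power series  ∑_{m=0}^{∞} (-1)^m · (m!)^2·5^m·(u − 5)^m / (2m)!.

R = 4/5

The ratio of consecutive coefficients is (m+1)²/[(2m+1)·(2m+2)] · 5 → 5/4.
Thus R = 1/(5/4) = 4/5.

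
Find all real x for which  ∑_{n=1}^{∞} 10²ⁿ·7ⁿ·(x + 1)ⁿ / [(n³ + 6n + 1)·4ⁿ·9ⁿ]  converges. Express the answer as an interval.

Apply the ratio test: |a_{n+1}| / |a_n| = [(n³ + 6n + 1)/((n+1)³ + 6(n+1) + 1)] · 100·7/(4·9), which tends to 175/9 as n → ∞.
Hence the series converges for |x + 1| < 1/(175/9) = 9/175, so the radius of convergence is 9/175.
When x = -166/175, the terms are on the order of 1/n³, so the series converges absolutely by comparison with the p-series (p = 3 > 1).
When x = -184/175, the series is dominated by a constant times Σ 1/n³, which converges (p = 3 > 1).

[-184/175, -166/175]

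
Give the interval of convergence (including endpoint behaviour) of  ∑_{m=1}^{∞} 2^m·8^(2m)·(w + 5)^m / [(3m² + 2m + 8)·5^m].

Apply the ratio test: |a_{m+1}| / |a_m| = [(3m² + 2m + 8)/(3(m+1)² + 2(m+1) + 8)] · 2·64/5, which tends to 128/5 as m → ∞.
Hence the series converges for |w + 5| < 1/(128/5) = 5/128, so the radius of convergence is 5/128.
At w = -635/128: the series is dominated by a constant times Σ 1/m², which converges (p = 2 > 1).
Check w = -645/128: the series is dominated by a constant times Σ 1/m², which converges (p = 2 > 1).

[-645/128, -635/128]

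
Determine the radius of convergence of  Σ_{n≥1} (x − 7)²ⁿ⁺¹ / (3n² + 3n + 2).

R = 1

Ratio test: |a_{n+1}/a_n| = (3n² + 3n + 2)/(3(n+1)² + 3(n+1) + 2) → 1 as n → ∞.
Since the exponent of (x − 7) increases by 2 each term, convergence requires |x − 7|² < 1, hence R = 1.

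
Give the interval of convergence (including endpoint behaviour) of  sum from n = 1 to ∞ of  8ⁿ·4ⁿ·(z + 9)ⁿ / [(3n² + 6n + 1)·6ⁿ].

[-147/16, -141/16]

Apply the ratio test: |a_{n+1}| / |a_n| = [(3n² + 6n + 1)/(3(n+1)² + 6(n+1) + 1)] · 8·4/6, which tends to 16/3 as n → ∞.
The series converges when 16/3 · |z + 9| < 1, giving R = 3/16.
Endpoint z = -141/16: the series is dominated by a constant times Σ 1/n², which converges (p = 2 > 1).
When z = -147/16, the series is dominated by a constant times Σ 1/n², which converges (p = 2 > 1).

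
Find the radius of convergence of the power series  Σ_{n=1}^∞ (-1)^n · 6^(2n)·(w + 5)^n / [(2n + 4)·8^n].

R = 2/9

The ratio of consecutive coefficients is [(2n + 4)/(2(n+1) + 4)] · 36/8 → 9/2.
Convergence for |w + 5| · 9/2 < 1, i.e. |w + 5| < 2/9. So R = 2/9.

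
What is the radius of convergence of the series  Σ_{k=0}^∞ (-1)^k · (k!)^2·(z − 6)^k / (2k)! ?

Apply the ratio test: |a_{k+1}| / |a_k| = (k+1)²/[(2k+1)·(2k+2)], which tends to 1/4 as k → ∞.
The series converges when 1/4 · |z − 6| < 1, giving R = 4.

R = 4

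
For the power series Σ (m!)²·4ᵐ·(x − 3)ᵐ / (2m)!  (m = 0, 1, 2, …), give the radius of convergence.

Ratio test: |a_{m+1}/a_m| = (m+1)²/[(2m+1)·(2m+2)] · 4 → 1 as m → ∞.
Convergence for |x − 3| < 1, so R = 1.

R = 1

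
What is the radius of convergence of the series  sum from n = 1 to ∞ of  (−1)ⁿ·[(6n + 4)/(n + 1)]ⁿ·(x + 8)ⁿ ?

R = 1/6

By the Cauchy root test, |a_n|^(1/n) = (6n + 4)/(n + 1) → 6.
Convergence for |x + 8| · 6 < 1, i.e. |x + 8| < 1/6. So R = 1/6.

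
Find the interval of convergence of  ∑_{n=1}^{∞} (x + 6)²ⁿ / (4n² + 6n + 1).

The ratio of consecutive coefficients is (4n² + 6n + 1)/(4(n+1)² + 6(n+1) + 1) → 1.
Since the exponent of (x + 6) increases by 2 each term, convergence requires |x + 6|² < 1, hence R = 1.
At x = -5: the series is dominated by a constant times Σ 1/n², which converges (p = 2 > 1).
At x = -7: absolute convergence follows by limit comparison with Σ 1/n².

[-7, -5]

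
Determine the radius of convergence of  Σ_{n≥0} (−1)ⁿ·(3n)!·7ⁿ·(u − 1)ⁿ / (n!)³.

R = 1/189

The ratio of consecutive coefficients is (3n+1)·(3n+2)·(3n+3)/(n+1)³ · 7 → 189.
Hence the series converges for |u − 1| < 1/(189) = 1/189, so the radius of convergence is 1/189.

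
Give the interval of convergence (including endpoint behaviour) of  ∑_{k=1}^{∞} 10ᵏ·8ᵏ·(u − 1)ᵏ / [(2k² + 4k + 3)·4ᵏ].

By the ratio test, |a_{k+1}/a_k| = [(2k² + 4k + 3)/(2(k+1)² + 4(k+1) + 3)] · 10·8/4 → 20.
Convergence for |u − 1| · 20 < 1, i.e. |u − 1| < 1/20. So R = 1/20.
Check u = 21/20: the terms are on the order of 1/k², so the series converges absolutely by comparison with the p-series (p = 2 > 1).
Check u = 19/20: absolute convergence follows by limit comparison with Σ 1/k².

[19/20, 21/20]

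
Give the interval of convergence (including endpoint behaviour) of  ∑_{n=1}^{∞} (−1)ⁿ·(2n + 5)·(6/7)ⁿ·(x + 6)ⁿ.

(-43/6, -29/6)

The ratio of consecutive coefficients is [(2(n+1) + 5)/(2n + 5)] · 6/7 → 6/7.
Hence the series converges for |x + 6| < 1/(6/7) = 7/6, so the radius of convergence is 7/6.
When x = -29/6, the terms do not tend to 0, so the series diverges.
Endpoint x = -43/6: the terms do not tend to 0, so the series diverges.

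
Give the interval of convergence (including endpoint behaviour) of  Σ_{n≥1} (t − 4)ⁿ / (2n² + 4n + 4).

[3, 5]

By the ratio test, |a_{n+1}/a_n| = (2n² + 4n + 4)/(2(n+1)² + 4(n+1) + 4) → 1.
Convergence for |t − 4| < 1, so R = 1.
Endpoint t = 5: the series is dominated by a constant times Σ 1/n², which converges (p = 2 > 1).
Endpoint t = 3: absolute convergence follows by limit comparison with Σ 1/n².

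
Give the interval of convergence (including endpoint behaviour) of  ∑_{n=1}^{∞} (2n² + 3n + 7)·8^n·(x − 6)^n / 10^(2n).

(-13/2, 37/2)

Apply the ratio test: |a_{n+1}| / |a_n| = [(2(n+1)² + 3(n+1) + 7)/(2n² + 3n + 7)] · 8/100, which tends to 2/25 as n → ∞.
Convergence for |x − 6| · 2/25 < 1, i.e. |x − 6| < 25/2. So R = 25/2.
When x = 37/2, the terms have absolute value of order n², which does not tend to 0, so the series diverges by the divergence test.
Check x = -13/2: the terms do not tend to 0, so the series diverges.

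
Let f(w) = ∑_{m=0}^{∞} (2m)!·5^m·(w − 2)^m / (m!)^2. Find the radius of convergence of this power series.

Apply the ratio test: |a_{m+1}| / |a_m| = (2m+1)·(2m+2)/(m+1)² · 5, which tends to 20 as m → ∞.
Convergence for |w − 2| · 20 < 1, i.e. |w − 2| < 1/20. So R = 1/20.

R = 1/20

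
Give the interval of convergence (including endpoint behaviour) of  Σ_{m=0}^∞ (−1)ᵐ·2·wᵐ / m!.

Ratio test: |a_{m+1}/a_m| = 2/2 · 1/(m+1) → 0 as m → ∞.
The ratio tends to 0 regardless of w, hence R = ∞.

(−∞, ∞)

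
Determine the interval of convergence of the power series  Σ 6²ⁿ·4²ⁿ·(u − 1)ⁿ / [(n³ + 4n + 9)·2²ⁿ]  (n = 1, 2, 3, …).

[143/144, 145/144]

By the ratio test, |a_{n+1}/a_n| = [(n³ + 4n + 9)/((n+1)³ + 4(n+1) + 9)] · 36·16/4 → 144.
Thus R = 1/(144) = 1/144.
Endpoint u = 145/144: absolute convergence follows by limit comparison with Σ 1/n³.
When u = 143/144, the terms are on the order of 1/n³, so the series converges absolutely by comparison with the p-series (p = 3 > 1).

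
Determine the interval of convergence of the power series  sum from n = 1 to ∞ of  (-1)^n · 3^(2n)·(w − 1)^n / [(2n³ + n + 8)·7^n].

[2/9, 16/9]

Ratio test: |a_{n+1}/a_n| = [(2n³ + n + 8)/(2(n+1)³ + (n+1) + 8)] · 9/7 → 9/7 as n → ∞.
Hence the series converges for |w − 1| < 1/(9/7) = 7/9, so the radius of convergence is 7/9.
At w = 16/9: the terms are on the order of 1/n³, so the series converges absolutely by comparison with the p-series (p = 3 > 1).
At w = 2/9: the terms are on the order of 1/n³, so the series converges absolutely by comparison with the p-series (p = 3 > 1).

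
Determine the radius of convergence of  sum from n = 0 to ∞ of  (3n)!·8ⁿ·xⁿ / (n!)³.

Apply the ratio test: |a_{n+1}| / |a_n| = (3n+1)·(3n+2)·(3n+3)/(n+1)³ · 8, which tends to 216 as n → ∞.
Thus R = 1/(216) = 1/216.

R = 1/216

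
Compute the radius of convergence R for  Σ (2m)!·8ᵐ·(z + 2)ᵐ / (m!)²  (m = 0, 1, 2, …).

R = 1/32

Apply the ratio test: |a_{m+1}| / |a_m| = (2m+1)·(2m+2)/(m+1)² · 8, which tends to 32 as m → ∞.
Thus R = 1/(32) = 1/32.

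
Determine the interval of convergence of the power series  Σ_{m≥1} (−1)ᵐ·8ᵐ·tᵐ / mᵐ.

(−∞, ∞)

Root test: |a_m|^(1/m) = 8/m → 0.
The limit is 0 for every t, so R = ∞.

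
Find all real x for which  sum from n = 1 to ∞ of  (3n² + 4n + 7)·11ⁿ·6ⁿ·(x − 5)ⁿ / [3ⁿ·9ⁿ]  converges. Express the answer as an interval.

Apply the ratio test: |a_{n+1}| / |a_n| = [(3(n+1)² + 4(n+1) + 7)/(3n² + 4n + 7)] · 11·6/(3·9), which tends to 22/9 as n → ∞.
Convergence for |x − 5| · 22/9 < 1, i.e. |x − 5| < 9/22. So R = 9/22.
Endpoint x = 119/22: the n-th term does not approach 0; divergence by the term test.
Endpoint x = 101/22: the terms have absolute value of order n², which does not tend to 0, so the series diverges by the divergence test.

(101/22, 119/22)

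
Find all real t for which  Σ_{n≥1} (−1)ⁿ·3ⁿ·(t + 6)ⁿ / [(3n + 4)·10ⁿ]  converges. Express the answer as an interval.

The ratio of consecutive coefficients is [(3n + 4)/(3(n+1) + 4)] · 3/10 → 3/10.
Convergence for |t + 6| · 3/10 < 1, i.e. |t + 6| < 10/3. So R = 10/3.
Check t = -8/3: an alternating series whose terms decrease to 0 in absolute value, so it converges by the Leibniz criterion.
Check t = -28/3: comparison with the harmonic series Σ 1/n shows the series diverges.

(-28/3, -8/3]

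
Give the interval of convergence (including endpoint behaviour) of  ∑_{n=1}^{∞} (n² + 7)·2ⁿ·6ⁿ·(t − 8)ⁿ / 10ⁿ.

(43/6, 53/6)

The ratio of consecutive coefficients is [((n+1)² + 7)/(n² + 7)] · 2·6/10 → 6/5.
Hence the series converges for |t − 8| < 1/(6/5) = 5/6, so the radius of convergence is 5/6.
Check t = 53/6: the terms have absolute value of order n², which does not tend to 0, so the series diverges by the divergence test.
Check t = 43/6: the terms have absolute value of order n², which does not tend to 0, so the series diverges by the divergence test.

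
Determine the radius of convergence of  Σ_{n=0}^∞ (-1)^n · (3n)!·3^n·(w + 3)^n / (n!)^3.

R = 1/81

Ratio test: |a_{n+1}/a_n| = (3n+1)·(3n+2)·(3n+3)/(n+1)³ · 3 → 81 as n → ∞.
Hence the series converges for |w + 3| < 1/(81) = 1/81, so the radius of convergence is 1/81.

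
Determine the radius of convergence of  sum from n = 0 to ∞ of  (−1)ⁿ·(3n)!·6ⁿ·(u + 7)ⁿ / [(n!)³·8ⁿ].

Ratio test: |a_{n+1}/a_n| = (3n+1)·(3n+2)·(3n+3)/(n+1)³ · 6/8 → 81/4 as n → ∞.
Convergence for |u + 7| · 81/4 < 1, i.e. |u + 7| < 4/81. So R = 4/81.

R = 4/81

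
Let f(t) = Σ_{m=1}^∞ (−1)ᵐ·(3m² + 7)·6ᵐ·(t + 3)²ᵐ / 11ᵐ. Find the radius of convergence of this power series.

Ratio test: |a_{m+1}/a_m| = [(3(m+1)² + 7)/(3m² + 7)] · 6/11 → 6/11 as m → ∞.
Successive powers of (t + 3) differ by 2, so the series converges when |t + 3|² · 6/11 < 1, i.e. |t + 3| < √(11/6). So R = √66/6.

R = √66/6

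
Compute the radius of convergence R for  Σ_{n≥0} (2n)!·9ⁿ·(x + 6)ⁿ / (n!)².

R = 1/36

The ratio of consecutive coefficients is (2n+1)·(2n+2)/(n+1)² · 9 → 36.
Convergence for |x + 6| · 36 < 1, i.e. |x + 6| < 1/36. So R = 1/36.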